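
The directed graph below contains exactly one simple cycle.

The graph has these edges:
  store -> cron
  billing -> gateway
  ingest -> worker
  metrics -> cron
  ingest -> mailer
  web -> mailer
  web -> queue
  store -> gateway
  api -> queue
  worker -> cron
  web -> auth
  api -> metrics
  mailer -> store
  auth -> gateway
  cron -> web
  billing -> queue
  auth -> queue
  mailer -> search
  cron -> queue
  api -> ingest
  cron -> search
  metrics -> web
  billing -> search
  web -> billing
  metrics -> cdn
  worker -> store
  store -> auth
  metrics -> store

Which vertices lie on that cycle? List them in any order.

DFS with gray/black marking from web:
web gray
  auth gray
    gateway gray
    gateway black
    queue gray
    queue black
  auth black
  mailer gray
    search gray
    search black
    store gray
      store→auth: auth black — skip
      cron gray
        cron→search: search black — skip
        cron→queue: queue black — skip
        cron→web: web is gray → back edge
Back edge closes the cycle web → mailer → store → cron → web; its vertices are {web, cron, store, mailer}.

web, cron, store, mailer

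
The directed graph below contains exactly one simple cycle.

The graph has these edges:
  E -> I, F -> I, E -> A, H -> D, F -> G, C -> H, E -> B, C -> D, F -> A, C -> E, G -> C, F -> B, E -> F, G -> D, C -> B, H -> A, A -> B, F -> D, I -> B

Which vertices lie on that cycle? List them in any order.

DFS with gray/black marking from C:
C gray
  H gray
    D gray
    D black
    A gray
      B gray
      B black
    A black
  H black
  C→B: B black — skip
  E gray
    E→B: B black — skip
    E→A: A black — skip
    I gray
      I→B: B black — skip
    I black
    F gray
      F→B: B black — skip
      F→A: A black — skip
      F→I: I black — skip
      G gray
        G→C: C is gray → back edge
Back edge closes the cycle C → E → F → G → C; its vertices are {C, E, F, G}.

C, E, F, G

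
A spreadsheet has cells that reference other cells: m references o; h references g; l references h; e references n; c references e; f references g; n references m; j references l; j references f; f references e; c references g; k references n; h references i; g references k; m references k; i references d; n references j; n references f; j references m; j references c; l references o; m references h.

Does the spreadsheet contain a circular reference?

DFS with white/gray/black marking, starting from c:
c gray
  e gray
    n gray
      j gray
        l gray
          o gray
          o black
          h gray
            i gray
              d gray
              d black
            i black
            g gray
              k gray
                k→n: n is gray → back edge
Back edge found, so a cycle exists: n → j → l → h → g → k → n.

Yes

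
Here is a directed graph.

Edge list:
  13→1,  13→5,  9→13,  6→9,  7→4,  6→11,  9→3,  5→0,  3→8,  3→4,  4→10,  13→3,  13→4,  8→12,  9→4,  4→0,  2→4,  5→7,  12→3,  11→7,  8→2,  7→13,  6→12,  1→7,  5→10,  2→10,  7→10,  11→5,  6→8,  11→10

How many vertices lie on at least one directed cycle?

A vertex is on a directed cycle iff it belongs to a strongly connected component of size ≥ 2 (or has a self-loop).
The vertices on cycles are {1, 3, 5, 7, 8, 12, 13} — 7 in total.

7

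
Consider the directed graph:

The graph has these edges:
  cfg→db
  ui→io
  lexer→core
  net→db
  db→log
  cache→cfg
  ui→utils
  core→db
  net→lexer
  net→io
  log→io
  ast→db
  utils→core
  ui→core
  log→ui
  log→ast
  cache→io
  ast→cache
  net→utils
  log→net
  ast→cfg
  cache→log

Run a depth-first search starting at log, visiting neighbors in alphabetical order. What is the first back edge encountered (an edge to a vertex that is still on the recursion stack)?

DFS from log (visiting neighbors in alphabetical order); mark gray on enter, black on exit:
log gray
  ast gray
    cache gray
      cfg gray
        db gray
          db→log: log is gray → back edge
First back edge: db → log.

db->log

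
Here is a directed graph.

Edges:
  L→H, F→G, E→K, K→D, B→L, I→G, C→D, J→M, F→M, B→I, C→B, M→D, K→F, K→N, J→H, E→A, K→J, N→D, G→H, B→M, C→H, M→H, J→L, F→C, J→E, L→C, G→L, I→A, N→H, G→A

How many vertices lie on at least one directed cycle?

8

A vertex is on a directed cycle iff it belongs to a strongly connected component of size ≥ 2 (or has a self-loop).
The vertices on cycles are {B, C, E, G, I, J, K, L} — 8 in total.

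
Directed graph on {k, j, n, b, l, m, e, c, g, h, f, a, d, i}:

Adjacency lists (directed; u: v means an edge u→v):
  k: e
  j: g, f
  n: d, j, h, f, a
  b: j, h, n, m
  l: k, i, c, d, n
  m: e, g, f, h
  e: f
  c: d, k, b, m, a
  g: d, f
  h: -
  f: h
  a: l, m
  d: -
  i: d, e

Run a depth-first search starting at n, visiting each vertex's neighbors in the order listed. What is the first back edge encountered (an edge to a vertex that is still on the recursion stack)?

b→n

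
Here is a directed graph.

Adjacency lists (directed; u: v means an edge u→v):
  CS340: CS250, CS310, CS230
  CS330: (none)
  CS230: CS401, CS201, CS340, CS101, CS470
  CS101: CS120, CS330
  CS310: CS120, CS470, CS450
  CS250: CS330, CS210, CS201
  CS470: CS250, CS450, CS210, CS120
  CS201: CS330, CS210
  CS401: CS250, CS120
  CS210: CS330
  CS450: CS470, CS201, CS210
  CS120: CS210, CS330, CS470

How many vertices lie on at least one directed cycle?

A vertex is on a directed cycle iff it belongs to a strongly connected component of size ≥ 2 (or has a self-loop).
The vertices on cycles are {CS120, CS230, CS340, CS450, CS470} — 5 in total.

5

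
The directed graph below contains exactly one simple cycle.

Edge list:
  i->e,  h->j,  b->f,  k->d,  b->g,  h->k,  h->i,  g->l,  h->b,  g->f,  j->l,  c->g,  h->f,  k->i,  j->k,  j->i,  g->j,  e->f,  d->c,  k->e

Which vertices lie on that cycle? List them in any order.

c, d, g, j, k

DFS with gray/black marking from j:
j gray
  i gray
    e gray
      f gray
      f black
    e black
  i black
  k gray
    k→e: e black — skip
    k→i: i black — skip
    d gray
      c gray
        g gray
          g→j: j is gray → back edge
Back edge closes the cycle j → k → d → c → g → j; its vertices are {c, d, g, j, k}.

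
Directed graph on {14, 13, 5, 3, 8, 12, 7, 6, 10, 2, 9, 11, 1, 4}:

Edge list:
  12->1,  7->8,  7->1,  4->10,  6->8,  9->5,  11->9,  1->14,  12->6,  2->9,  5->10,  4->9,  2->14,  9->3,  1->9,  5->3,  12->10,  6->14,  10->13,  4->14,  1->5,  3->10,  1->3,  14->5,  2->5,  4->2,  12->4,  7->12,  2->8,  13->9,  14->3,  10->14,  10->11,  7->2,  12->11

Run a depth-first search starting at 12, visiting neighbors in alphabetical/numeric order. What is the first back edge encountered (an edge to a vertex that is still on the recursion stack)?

DFS from 12 (visiting neighbors in alphabetical/numeric order); mark gray on enter, black on exit:
12 gray
  1 gray
    3 gray
      10 gray
        11 gray
          9 gray
            9→3: 3 is gray → back edge
First back edge: 9 → 3.

9→3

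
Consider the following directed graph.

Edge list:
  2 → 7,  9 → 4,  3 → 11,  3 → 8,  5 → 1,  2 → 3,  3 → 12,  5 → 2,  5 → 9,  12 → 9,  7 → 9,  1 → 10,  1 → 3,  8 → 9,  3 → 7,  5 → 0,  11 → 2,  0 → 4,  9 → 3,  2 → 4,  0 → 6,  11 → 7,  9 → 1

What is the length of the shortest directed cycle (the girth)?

3

For each vertex v, BFS finds the shortest path from v back to v.
The shortest such closed walk is 2 → 3 → 11 → 2, length 3.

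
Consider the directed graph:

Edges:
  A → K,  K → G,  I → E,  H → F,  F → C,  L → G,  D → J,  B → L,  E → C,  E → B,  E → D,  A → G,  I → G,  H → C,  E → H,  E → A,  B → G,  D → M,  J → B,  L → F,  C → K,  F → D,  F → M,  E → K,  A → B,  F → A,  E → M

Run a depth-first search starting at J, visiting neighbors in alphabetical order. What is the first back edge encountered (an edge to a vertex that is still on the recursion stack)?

DFS from J (visiting neighbors in alphabetical order); mark gray on enter, black on exit:
J gray
  B gray
    G gray
    G black
    L gray
      F gray
        A gray
          A→B: B is gray → back edge
First back edge: A → B.

A->B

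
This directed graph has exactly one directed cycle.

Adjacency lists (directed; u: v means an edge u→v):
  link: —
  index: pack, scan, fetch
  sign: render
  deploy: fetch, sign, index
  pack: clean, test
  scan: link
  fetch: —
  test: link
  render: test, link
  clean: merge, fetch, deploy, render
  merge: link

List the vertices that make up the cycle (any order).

pack, clean, index, deploy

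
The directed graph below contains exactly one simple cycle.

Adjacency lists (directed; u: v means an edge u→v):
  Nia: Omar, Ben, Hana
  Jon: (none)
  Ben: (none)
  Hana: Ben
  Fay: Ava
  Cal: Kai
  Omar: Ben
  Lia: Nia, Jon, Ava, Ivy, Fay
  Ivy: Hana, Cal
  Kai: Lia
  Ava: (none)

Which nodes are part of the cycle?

DFS with gray/black marking from Lia:
Lia gray
  Nia gray
    Omar gray
      Ben gray
      Ben black
    Omar black
    Nia→Ben: Ben black — skip
    Hana gray
      Hana→Ben: Ben black — skip
    Hana black
  Nia black
  Jon gray
  Jon black
  Ava gray
  Ava black
  Ivy gray
    Ivy→Hana: Hana black — skip
    Cal gray
      Kai gray
        Kai→Lia: Lia is gray → back edge
Back edge closes the cycle Lia → Ivy → Cal → Kai → Lia; its vertices are {Cal, Ivy, Kai, Lia}.

Cal, Ivy, Kai, Lia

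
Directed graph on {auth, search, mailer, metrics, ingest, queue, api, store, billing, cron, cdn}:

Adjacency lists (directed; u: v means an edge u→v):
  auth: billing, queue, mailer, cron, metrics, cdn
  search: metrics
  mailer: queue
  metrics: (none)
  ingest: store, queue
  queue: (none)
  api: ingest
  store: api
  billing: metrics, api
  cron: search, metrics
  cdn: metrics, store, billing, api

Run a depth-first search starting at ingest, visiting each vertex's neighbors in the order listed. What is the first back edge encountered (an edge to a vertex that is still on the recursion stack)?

api→ingest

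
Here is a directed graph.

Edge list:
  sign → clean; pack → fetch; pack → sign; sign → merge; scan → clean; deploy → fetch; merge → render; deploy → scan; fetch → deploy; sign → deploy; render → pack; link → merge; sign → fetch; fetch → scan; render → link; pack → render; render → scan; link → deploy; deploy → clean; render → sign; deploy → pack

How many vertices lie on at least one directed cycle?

A vertex is on a directed cycle iff it belongs to a strongly connected component of size ≥ 2 (or has a self-loop).
The vertices on cycles are {link, pack, sign, fetch, merge, deploy, render} — 7 in total.

7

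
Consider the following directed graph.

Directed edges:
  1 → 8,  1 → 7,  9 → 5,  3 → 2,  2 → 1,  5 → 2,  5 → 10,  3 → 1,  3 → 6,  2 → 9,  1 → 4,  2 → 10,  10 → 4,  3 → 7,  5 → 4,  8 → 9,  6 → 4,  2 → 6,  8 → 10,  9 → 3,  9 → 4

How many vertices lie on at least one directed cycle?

6

A vertex is on a directed cycle iff it belongs to a strongly connected component of size ≥ 2 (or has a self-loop).
The vertices on cycles are {1, 2, 3, 5, 8, 9} — 6 in total.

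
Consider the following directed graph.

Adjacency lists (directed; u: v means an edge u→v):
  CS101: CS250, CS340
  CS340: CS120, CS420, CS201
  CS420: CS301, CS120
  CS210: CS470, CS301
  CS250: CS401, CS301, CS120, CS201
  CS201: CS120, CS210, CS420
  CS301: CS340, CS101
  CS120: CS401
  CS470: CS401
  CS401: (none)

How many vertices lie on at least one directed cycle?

7

A vertex is on a directed cycle iff it belongs to a strongly connected component of size ≥ 2 (or has a self-loop).
The vertices on cycles are {CS101, CS201, CS210, CS250, CS301, CS340, CS420} — 7 in total.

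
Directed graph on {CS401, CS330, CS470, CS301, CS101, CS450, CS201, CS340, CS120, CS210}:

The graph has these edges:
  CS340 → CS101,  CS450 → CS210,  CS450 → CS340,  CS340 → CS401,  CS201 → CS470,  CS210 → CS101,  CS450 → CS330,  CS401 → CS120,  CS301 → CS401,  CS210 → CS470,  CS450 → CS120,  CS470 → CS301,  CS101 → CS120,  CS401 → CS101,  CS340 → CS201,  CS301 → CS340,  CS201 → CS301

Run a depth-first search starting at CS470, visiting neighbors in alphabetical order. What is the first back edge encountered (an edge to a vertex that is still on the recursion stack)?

CS201->CS301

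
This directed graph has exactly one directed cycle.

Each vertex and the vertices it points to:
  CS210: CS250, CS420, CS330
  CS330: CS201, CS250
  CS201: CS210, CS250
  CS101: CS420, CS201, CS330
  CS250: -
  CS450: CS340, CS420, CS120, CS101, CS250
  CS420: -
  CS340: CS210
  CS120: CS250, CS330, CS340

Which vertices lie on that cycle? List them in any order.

CS201, CS210, CS330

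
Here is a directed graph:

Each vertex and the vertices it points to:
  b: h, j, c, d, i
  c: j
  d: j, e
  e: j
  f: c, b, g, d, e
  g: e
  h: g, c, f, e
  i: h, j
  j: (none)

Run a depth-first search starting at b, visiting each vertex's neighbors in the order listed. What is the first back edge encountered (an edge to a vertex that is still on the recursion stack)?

DFS from b (visiting each vertex's neighbors in the order listed); mark gray on enter, black on exit:
b gray
  h gray
    g gray
      e gray
        j gray
        j black
      e black
    g black
    c gray
      c→j: j black — skip
    c black
    f gray
      f→c: c black — skip
      f→b: b is gray → back edge
First back edge: f → b.

f->b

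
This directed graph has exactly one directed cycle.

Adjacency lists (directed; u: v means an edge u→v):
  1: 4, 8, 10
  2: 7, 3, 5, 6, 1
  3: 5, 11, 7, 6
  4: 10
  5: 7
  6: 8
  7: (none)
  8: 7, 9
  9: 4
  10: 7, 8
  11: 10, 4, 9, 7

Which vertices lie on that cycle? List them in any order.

DFS with gray/black marking from 9:
9 gray
  4 gray
    10 gray
      7 gray
      7 black
      8 gray
        8→7: 7 black — skip
        8→9: 9 is gray → back edge
Back edge closes the cycle 9 → 4 → 10 → 8 → 9; its vertices are {4, 8, 9, 10}.

4, 8, 9, 10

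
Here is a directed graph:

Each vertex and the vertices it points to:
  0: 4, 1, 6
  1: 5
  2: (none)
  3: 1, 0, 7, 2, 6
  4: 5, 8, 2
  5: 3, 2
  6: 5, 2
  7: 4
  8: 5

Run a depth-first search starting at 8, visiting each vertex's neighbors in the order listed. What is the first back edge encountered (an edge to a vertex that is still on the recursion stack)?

DFS from 8 (visiting each vertex's neighbors in the order listed); mark gray on enter, black on exit:
8 gray
  5 gray
    3 gray
      1 gray
        1→5: 5 is gray → back edge
First back edge: 1 → 5.

1→5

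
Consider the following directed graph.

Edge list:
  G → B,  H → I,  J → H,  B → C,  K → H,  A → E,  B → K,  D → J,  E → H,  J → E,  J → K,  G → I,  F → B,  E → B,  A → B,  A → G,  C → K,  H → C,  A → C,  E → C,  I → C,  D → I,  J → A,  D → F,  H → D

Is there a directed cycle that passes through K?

K is on a cycle iff K can reach itself via ≥1 edge.
K → H → C → K — yes.

Yes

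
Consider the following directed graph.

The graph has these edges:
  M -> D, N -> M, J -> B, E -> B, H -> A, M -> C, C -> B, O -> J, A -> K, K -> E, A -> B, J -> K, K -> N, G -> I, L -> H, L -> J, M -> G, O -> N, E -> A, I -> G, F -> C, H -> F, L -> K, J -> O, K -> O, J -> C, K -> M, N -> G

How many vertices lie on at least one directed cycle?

7

A vertex is on a directed cycle iff it belongs to a strongly connected component of size ≥ 2 (or has a self-loop).
The vertices on cycles are {A, E, G, I, J, K, O} — 7 in total.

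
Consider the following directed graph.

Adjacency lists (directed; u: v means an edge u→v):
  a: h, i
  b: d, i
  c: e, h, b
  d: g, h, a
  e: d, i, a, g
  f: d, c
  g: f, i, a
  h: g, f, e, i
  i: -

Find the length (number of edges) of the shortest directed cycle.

3

For each vertex v, BFS finds the shortest path from v back to v.
The shortest such closed walk is c → h → f → c, length 3.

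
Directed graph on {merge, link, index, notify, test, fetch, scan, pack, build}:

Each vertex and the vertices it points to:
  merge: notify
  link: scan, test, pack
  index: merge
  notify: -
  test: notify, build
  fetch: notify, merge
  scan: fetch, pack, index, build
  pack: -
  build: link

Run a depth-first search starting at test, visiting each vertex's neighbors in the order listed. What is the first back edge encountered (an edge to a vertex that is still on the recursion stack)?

DFS from test (visiting each vertex's neighbors in the order listed); mark gray on enter, black on exit:
test gray
  notify gray
  notify black
  build gray
    link gray
      scan gray
        fetch gray
          fetch→notify: notify black — skip
          merge gray
            merge→notify: notify black — skip
          merge black
        fetch black
        pack gray
        pack black
        index gray
          index→merge: merge black — skip
        index black
        scan→build: build is gray → back edge
First back edge: scan → build.

scan→build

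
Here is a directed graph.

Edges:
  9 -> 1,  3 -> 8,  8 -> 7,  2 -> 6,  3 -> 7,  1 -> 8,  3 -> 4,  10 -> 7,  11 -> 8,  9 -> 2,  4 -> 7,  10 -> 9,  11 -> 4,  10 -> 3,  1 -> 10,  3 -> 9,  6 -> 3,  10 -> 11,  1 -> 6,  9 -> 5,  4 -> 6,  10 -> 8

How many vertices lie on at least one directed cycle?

8

A vertex is on a directed cycle iff it belongs to a strongly connected component of size ≥ 2 (or has a self-loop).
The vertices on cycles are {1, 2, 3, 4, 6, 9, 10, 11} — 8 in total.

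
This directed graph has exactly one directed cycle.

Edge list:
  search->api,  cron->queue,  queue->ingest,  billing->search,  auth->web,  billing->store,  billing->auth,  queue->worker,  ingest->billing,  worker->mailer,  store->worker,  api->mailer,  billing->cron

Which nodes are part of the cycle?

DFS with gray/black marking from billing:
billing gray
  cron gray
    queue gray
      ingest gray
        ingest→billing: billing is gray → back edge
Back edge closes the cycle billing → cron → queue → ingest → billing; its vertices are {cron, queue, ingest, billing}.

cron, queue, ingest, billing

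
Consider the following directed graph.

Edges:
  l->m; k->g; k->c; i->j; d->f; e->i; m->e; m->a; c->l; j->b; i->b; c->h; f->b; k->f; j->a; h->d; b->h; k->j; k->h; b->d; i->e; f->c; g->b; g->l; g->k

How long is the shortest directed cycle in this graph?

2

For each vertex v, BFS finds the shortest path from v back to v.
The shortest such closed walk is g → k → g, length 2.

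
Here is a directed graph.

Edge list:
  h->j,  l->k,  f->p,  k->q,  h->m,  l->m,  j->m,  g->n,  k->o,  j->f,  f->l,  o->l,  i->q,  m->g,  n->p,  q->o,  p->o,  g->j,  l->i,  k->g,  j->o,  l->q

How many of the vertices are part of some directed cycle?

A vertex is on a directed cycle iff it belongs to a strongly connected component of size ≥ 2 (or has a self-loop).
The vertices on cycles are {f, g, i, j, k, l, m, n, o, p, q} — 11 in total.

11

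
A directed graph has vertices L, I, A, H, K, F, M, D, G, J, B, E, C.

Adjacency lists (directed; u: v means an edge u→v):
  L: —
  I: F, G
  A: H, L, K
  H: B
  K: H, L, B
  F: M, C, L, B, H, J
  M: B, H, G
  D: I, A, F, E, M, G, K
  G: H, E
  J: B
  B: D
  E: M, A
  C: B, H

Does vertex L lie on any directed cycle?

No

L lies on a cycle iff there is a path from L back to itself.
Exploring from L, it never reaches itself; equivalently, its strongly connected component is a singleton.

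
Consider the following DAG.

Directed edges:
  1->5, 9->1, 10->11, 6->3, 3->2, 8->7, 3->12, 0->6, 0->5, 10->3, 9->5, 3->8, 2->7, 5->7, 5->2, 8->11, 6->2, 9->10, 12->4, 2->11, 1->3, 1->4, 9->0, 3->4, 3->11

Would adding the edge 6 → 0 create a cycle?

Adding 6→0 creates a cycle iff 0 can already reach 6.
Path from 0: 0 → 6.
So 0 → … → 6 → 0 is a cycle.

Yes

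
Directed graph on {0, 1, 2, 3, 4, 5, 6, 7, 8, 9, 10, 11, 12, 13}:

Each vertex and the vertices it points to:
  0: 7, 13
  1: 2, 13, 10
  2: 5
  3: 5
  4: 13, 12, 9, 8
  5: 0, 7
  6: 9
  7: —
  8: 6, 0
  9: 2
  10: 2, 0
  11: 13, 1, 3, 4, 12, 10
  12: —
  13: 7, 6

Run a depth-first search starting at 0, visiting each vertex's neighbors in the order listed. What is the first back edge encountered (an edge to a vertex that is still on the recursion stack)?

DFS from 0 (visiting each vertex's neighbors in the order listed); mark gray on enter, black on exit:
0 gray
  7 gray
  7 black
  13 gray
    13→7: 7 black — skip
    6 gray
      9 gray
        2 gray
          5 gray
            5→0: 0 is gray → back edge
First back edge: 5 → 0.

5→0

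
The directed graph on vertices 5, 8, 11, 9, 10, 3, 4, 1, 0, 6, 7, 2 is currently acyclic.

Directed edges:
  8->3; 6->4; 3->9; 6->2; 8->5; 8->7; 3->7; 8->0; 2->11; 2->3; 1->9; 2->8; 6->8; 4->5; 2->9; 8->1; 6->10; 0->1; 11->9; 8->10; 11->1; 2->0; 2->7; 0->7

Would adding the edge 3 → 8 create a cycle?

Yes

Adding 3→8 creates a cycle iff 8 can already reach 3.
Path from 8: 8 → 3.
So 8 → … → 3 → 8 is a cycle.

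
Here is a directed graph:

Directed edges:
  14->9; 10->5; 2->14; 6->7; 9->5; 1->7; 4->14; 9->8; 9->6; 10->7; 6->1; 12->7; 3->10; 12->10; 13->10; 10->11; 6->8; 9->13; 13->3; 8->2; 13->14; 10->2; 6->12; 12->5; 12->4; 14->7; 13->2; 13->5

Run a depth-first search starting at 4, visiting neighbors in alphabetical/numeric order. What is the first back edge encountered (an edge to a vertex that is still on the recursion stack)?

DFS from 4 (visiting neighbors in alphabetical/numeric order); mark gray on enter, black on exit:
4 gray
  14 gray
    7 gray
    7 black
    9 gray
      5 gray
      5 black
      6 gray
        1 gray
          1→7: 7 black — skip
        1 black
        6→7: 7 black — skip
        8 gray
          2 gray
            2→14: 14 is gray → back edge
First back edge: 2 → 14.

2→14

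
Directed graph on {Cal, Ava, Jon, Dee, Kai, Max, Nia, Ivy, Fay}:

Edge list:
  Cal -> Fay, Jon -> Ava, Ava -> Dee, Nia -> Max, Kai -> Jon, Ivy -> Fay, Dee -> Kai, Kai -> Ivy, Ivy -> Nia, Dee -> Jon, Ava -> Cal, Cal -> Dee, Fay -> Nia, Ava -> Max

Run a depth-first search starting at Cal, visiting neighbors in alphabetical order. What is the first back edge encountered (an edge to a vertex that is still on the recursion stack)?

Ava→Cal

DFS from Cal (visiting neighbors in alphabetical order); mark gray on enter, black on exit:
Cal gray
  Dee gray
    Jon gray
      Ava gray
        Ava→Cal: Cal is gray → back edge
First back edge: Ava → Cal.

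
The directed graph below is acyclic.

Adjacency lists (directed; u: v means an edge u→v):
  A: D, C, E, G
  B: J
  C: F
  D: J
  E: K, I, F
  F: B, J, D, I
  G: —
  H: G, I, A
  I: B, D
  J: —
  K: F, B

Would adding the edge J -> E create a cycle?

Yes

Adding J→E creates a cycle iff E can already reach J.
Path from E: E → F → J.
So E → … → J → E is a cycle.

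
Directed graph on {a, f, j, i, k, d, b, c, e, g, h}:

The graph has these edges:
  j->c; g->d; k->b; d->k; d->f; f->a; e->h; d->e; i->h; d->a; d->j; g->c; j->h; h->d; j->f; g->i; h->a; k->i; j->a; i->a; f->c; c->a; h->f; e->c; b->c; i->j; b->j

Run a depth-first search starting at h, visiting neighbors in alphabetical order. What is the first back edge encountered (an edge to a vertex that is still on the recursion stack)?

e->h

DFS from h (visiting neighbors in alphabetical order); mark gray on enter, black on exit:
h gray
  a gray
  a black
  d gray
    d→a: a black — skip
    e gray
      c gray
        c→a: a black — skip
      c black
      e→h: h is gray → back edge
First back edge: e → h.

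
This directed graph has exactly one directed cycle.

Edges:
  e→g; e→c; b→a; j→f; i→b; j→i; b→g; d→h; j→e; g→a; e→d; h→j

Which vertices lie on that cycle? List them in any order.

d, e, h, j

DFS with gray/black marking from j:
j gray
  f gray
  f black
  i gray
    b gray
      a gray
      a black
      g gray
        g→a: a black — skip
      g black
    b black
  i black
  e gray
    e→g: g black — skip
    c gray
    c black
    d gray
      h gray
        h→j: j is gray → back edge
Back edge closes the cycle j → e → d → h → j; its vertices are {d, e, h, j}.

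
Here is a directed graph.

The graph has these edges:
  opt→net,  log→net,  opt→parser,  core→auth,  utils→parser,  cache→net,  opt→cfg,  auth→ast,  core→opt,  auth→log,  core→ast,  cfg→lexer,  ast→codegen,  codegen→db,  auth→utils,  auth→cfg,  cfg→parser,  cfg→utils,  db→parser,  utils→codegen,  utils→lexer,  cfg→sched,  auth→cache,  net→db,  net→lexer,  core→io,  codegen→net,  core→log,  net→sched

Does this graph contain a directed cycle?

DFS with white/gray/black marking, starting from opt:
opt gray
  net gray
    lexer gray
    lexer black
    sched gray
    sched black
    db gray
      parser gray
      parser black
    db black
  net black
  cfg gray
    cfg→parser: parser black — skip
    utils gray
      codegen gray
        codegen→db: db black — skip
        codegen→net: net black — skip
      codegen black
      utils→parser: parser black — skip
      utils→lexer: lexer black — skip
    utils black
    cfg→lexer: lexer black — skip
    cfg→sched: sched black — skip
  cfg black
  opt→parser: parser black — skip
opt black
auth gray
  auth→utils: utils black — skip
  log gray
    log→net: net black — skip
  log black
  cache gray
    cache→net: net black — skip
  cache black
  auth→cfg: cfg black — skip
  ast gray
    ast→codegen: codegen black — skip
  ast black
auth black
core gray
  core→auth: auth black — skip
  core→ast: ast black — skip
  core→opt: opt black — skip
  core→log: log black — skip
  io gray
  io black
core black
Every edge goes to a white or black vertex — no back edge, so the graph is acyclic.

No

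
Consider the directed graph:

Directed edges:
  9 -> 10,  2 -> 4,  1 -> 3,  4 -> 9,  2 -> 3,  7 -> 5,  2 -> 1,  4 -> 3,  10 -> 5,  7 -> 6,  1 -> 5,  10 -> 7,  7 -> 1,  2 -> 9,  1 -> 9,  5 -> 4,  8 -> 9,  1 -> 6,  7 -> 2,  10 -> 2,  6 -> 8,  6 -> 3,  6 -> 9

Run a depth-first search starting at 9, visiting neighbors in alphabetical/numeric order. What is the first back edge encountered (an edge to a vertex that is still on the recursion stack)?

4→9

DFS from 9 (visiting neighbors in alphabetical/numeric order); mark gray on enter, black on exit:
9 gray
  10 gray
    2 gray
      1 gray
        3 gray
        3 black
        5 gray
          4 gray
            4→3: 3 black — skip
            4→9: 9 is gray → back edge
First back edge: 4 → 9.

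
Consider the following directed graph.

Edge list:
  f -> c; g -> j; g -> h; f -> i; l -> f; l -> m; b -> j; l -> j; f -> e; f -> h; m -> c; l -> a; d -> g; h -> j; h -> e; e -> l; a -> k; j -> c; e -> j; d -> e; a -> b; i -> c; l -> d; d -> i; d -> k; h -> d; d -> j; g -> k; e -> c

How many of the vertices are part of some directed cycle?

6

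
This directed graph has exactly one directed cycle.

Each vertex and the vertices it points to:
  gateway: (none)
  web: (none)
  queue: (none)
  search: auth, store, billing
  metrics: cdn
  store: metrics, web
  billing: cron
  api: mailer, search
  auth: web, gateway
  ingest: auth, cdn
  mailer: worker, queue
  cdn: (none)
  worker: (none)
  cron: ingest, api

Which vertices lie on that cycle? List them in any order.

api, cron, search, billing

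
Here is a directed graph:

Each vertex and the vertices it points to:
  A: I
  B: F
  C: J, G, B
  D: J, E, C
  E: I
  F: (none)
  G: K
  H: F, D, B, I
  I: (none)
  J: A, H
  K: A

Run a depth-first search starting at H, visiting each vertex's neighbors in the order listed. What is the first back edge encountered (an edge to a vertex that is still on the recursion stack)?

J→H

DFS from H (visiting each vertex's neighbors in the order listed); mark gray on enter, black on exit:
H gray
  F gray
  F black
  D gray
    J gray
      A gray
        I gray
        I black
      A black
      J→H: H is gray → back edge
First back edge: J → H.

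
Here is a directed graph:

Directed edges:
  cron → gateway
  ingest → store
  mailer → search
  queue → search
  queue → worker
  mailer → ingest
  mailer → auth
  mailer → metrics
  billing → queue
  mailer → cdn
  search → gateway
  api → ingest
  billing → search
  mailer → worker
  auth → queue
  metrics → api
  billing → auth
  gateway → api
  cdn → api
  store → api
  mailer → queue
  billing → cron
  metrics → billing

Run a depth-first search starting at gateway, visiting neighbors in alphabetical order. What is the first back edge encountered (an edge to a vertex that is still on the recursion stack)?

store->api

DFS from gateway (visiting neighbors in alphabetical order); mark gray on enter, black on exit:
gateway gray
  api gray
    ingest gray
      store gray
        store→api: api is gray → back edge
First back edge: store → api.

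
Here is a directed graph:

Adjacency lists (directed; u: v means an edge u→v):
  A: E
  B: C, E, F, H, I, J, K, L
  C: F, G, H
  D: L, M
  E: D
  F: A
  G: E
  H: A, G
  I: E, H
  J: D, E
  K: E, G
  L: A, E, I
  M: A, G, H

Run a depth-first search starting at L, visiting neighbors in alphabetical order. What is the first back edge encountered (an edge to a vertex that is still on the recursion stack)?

DFS from L (visiting neighbors in alphabetical order); mark gray on enter, black on exit:
L gray
  A gray
    E gray
      D gray
        D→L: L is gray → back edge
First back edge: D → L.

D->L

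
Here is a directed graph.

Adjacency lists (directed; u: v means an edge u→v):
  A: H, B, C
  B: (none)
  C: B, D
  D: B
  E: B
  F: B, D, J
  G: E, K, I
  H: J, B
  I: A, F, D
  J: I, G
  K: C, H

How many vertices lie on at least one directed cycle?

A vertex is on a directed cycle iff it belongs to a strongly connected component of size ≥ 2 (or has a self-loop).
The vertices on cycles are {A, F, G, H, I, J, K} — 7 in total.

7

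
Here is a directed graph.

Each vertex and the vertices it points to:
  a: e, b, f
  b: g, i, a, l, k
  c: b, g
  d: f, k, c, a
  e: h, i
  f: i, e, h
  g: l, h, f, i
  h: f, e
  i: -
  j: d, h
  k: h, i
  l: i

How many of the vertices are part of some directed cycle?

5

A vertex is on a directed cycle iff it belongs to a strongly connected component of size ≥ 2 (or has a self-loop).
The vertices on cycles are {a, b, e, f, h} — 5 in total.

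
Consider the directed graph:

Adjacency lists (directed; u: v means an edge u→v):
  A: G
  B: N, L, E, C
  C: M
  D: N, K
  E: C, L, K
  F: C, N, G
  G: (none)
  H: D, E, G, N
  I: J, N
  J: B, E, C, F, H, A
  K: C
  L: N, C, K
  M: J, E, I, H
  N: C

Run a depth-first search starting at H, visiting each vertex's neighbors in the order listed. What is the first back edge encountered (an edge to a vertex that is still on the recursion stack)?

B->N

DFS from H (visiting each vertex's neighbors in the order listed); mark gray on enter, black on exit:
H gray
  D gray
    N gray
      C gray
        M gray
          J gray
            B gray
              B→N: N is gray → back edge
First back edge: B → N.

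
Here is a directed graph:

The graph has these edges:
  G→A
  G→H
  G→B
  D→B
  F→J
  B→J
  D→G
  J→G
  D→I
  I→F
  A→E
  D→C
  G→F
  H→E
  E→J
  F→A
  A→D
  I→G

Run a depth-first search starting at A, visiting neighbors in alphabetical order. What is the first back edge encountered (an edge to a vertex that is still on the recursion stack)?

G→A

DFS from A (visiting neighbors in alphabetical order); mark gray on enter, black on exit:
A gray
  D gray
    B gray
      J gray
        G gray
          G→A: A is gray → back edge
First back edge: G → A.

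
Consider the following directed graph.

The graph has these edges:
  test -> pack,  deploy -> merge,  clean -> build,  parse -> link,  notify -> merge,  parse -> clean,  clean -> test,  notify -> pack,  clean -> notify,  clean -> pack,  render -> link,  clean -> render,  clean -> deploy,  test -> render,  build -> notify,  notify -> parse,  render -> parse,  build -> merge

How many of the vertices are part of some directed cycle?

6

A vertex is on a directed cycle iff it belongs to a strongly connected component of size ≥ 2 (or has a self-loop).
The vertices on cycles are {test, build, clean, parse, notify, render} — 6 in total.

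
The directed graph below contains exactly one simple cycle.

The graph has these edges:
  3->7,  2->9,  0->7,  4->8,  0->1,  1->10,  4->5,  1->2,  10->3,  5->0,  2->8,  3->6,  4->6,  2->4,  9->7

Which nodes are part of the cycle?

DFS with gray/black marking from 5:
5 gray
  0 gray
    1 gray
      2 gray
        9 gray
          7 gray
          7 black
        9 black
        4 gray
          6 gray
          6 black
          8 gray
          8 black
          4→5: 5 is gray → back edge
Back edge closes the cycle 5 → 0 → 1 → 2 → 4 → 5; its vertices are {0, 1, 2, 4, 5}.

0, 1, 2, 4, 5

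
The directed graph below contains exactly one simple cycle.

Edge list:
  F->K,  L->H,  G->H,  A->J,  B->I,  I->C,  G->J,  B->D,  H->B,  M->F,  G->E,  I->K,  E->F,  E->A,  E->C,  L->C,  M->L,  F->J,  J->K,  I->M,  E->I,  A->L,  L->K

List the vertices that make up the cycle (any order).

DFS with gray/black marking from H:
H gray
  B gray
    D gray
    D black
    I gray
      M gray
        F gray
          K gray
          K black
          J gray
            J→K: K black — skip
          J black
        F black
        L gray
          L→H: H is gray → back edge
Back edge closes the cycle H → B → I → M → L → H; its vertices are {B, H, I, L, M}.

B, H, I, L, M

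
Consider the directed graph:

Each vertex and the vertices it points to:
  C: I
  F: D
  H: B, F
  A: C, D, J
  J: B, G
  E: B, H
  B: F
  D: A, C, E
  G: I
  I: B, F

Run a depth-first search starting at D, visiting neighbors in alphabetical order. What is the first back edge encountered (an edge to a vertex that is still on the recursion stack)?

DFS from D (visiting neighbors in alphabetical order); mark gray on enter, black on exit:
D gray
  A gray
    C gray
      I gray
        B gray
          F gray
            F→D: D is gray → back edge
First back edge: F → D.

F->D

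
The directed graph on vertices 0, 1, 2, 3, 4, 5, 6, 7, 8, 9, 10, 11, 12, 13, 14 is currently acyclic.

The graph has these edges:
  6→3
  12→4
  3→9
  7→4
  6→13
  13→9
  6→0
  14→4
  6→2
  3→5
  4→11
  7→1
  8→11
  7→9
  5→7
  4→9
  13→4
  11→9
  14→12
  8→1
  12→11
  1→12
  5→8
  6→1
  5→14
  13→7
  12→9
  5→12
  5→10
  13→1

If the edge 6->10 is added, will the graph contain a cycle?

No

Adding 6→10 creates a cycle iff 10 can already reach 6.
Explore from 10: no path reaches 6. The graph stays acyclic.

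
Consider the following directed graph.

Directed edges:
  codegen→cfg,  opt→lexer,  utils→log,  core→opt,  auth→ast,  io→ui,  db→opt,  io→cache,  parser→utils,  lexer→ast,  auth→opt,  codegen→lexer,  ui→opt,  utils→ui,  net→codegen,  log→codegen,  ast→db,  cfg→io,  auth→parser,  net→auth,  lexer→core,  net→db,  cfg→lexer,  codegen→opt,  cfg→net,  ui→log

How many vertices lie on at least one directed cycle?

14

A vertex is on a directed cycle iff it belongs to a strongly connected component of size ≥ 2 (or has a self-loop).
The vertices on cycles are {db, io, ui, ast, cfg, log, net, opt, auth, core, lexer, utils, parser, codegen} — 14 in total.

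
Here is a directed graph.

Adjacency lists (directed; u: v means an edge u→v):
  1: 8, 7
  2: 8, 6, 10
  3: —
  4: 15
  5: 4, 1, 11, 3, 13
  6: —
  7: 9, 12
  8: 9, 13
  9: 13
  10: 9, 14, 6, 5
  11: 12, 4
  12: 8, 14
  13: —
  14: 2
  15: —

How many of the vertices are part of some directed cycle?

8

A vertex is on a directed cycle iff it belongs to a strongly connected component of size ≥ 2 (or has a self-loop).
The vertices on cycles are {1, 2, 5, 7, 10, 11, 12, 14} — 8 in total.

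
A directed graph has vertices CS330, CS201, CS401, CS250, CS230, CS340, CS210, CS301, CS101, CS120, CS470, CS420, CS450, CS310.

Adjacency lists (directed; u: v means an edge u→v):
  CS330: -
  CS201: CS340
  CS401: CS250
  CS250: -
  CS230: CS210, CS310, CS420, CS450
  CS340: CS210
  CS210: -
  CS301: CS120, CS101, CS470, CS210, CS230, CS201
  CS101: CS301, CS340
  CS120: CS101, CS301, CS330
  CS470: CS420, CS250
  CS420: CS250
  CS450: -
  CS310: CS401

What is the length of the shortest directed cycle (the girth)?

2

For each vertex v, BFS finds the shortest path from v back to v.
The shortest such closed walk is CS301 → CS120 → CS301, length 2.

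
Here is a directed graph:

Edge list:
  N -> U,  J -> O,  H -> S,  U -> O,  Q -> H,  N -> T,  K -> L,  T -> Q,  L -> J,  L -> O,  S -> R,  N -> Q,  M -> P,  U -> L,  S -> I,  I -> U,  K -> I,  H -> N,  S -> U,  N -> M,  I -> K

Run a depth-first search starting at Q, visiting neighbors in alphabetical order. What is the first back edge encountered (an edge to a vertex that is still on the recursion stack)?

N→Q

DFS from Q (visiting neighbors in alphabetical order); mark gray on enter, black on exit:
Q gray
  H gray
    N gray
      M gray
        P gray
        P black
      M black
      N→Q: Q is gray → back edge
First back edge: N → Q.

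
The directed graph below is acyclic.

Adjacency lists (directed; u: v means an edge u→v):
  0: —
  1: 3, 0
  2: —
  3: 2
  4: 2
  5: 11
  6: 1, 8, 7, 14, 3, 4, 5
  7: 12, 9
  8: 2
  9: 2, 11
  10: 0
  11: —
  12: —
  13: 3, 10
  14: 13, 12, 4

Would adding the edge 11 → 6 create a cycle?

Yes

Adding 11→6 creates a cycle iff 6 can already reach 11.
Path from 6: 6 → 5 → 11.
So 6 → … → 11 → 6 is a cycle.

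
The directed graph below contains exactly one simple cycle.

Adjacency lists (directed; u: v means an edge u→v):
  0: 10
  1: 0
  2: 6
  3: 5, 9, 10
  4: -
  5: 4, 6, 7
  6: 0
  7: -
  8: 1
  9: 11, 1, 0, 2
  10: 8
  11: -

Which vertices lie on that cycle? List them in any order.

0, 1, 8, 10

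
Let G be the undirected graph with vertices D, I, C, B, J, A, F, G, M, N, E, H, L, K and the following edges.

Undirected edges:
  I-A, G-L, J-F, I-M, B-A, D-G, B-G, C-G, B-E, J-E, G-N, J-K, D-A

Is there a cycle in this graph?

DFS, tracking each vertex's parent; an edge to a visited non-parent vertex closes a cycle.
Start from B:
visit B (parent –)
  visit G (parent B)
    visit L (parent G)
      L–G: parent, skip
    visit C (parent G)
      C–G: parent, skip
    visit N (parent G)
      N–G: parent, skip
    G–B: parent, skip
    visit D (parent G)
      D–G: parent, skip
      visit A (parent D)
        visit I (parent A)
          visit M (parent I)
            M–I: parent, skip
          I–A: parent, skip
        A–B: B visited and ≠ parent → cycle
Cycle: B – G – D – A – B.

Yes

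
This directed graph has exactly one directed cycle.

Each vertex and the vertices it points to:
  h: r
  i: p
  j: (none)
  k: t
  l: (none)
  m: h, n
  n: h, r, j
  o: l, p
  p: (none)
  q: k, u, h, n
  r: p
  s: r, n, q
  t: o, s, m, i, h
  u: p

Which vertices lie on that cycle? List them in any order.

k, q, s, t

DFS with gray/black marking from t:
t gray
  o gray
    l gray
    l black
    p gray
    p black
  o black
  s gray
    r gray
      r→p: p black — skip
    r black
    n gray
      h gray
        h→r: r black — skip
      h black
      n→r: r black — skip
      j gray
      j black
    n black
    q gray
      k gray
        k→t: t is gray → back edge
Back edge closes the cycle t → s → q → k → t; its vertices are {k, q, s, t}.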